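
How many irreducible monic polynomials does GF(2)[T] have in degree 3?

2

Gauss's count: N_{2}(3) = (1/3) Σ_{d|3} μ(3/d)·2^d.
Divisors of 3: 1, 3; μ(3/d) for each: -1, 1.
Σ = − 2^1 + 2^3 = 6.
N = 6/3 = 2.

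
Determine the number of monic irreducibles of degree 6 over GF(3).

116

The number of monic irreducibles of degree 6 over GF(3) is (1/6)·Σ_{d∣6} μ(6/d) 3^d.
Divisors of 6: 1, 2, 3, 6; μ(6/d) for each: 1, -1, -1, 1.
Σ = 3^1 − 3^2 − 3^3 + 3^6 = 696.
N = 696/6 = 116.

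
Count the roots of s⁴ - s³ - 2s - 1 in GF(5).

Write P(s) = s⁴ - s³ - 2s - 1.
Evaluate at each of the 5 elements of GF(5):
P(0) = 4; P(1) = 2; P(2) = 3; P(3) = 2; P(4) = 3.
No element is a root.

0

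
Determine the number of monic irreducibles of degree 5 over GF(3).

48

The number of monic irreducibles of degree 5 over GF(3) is (1/5)·Σ_{d∣5} μ(5/d) 3^d.
Divisors of 5: 1, 5; μ(5/d) for each: -1, 1.
Σ = − 3^1 + 3^5 = 240.
N = 240/5 = 48.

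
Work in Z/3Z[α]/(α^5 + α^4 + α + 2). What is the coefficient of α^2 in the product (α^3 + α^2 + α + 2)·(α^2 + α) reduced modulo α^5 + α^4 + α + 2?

0

Multiply in Z/3Z[α]: (α^3 + α^2 + α + 2)·(α^2 + α) = α^5 + 2α^4 + 2α^3 + 2α.
Reduce using α^5 ≡ 2α^4 + 2α + 1 (mod α^5 + α^4 + α + 2).
Reduced: α^4 + 2α^3 + α + 1.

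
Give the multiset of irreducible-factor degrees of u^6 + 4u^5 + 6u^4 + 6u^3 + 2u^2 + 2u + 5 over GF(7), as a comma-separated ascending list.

1, 1, 4

Write f(u) = u^6 + 4u^5 + 6u^4 + 6u^3 + 2u^2 + 2u + 5.
Linear factors from roots: (u + 3), (u + 2).
Complete factorization: f(u) = (u + 2)·(u + 3)·(u^4 + 6u^3 + 5u^2 + u + 2).
Factor degrees with multiplicity: 1 + 1 + 4 = 6.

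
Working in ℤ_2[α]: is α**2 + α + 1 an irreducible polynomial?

Yes

Write g(α) = α**2 + α + 1.
Check for roots in ℤ_2: g(0) = 1; g(1) = 1.
No roots. A degree-2 polynomial over a field with no linear factor is irreducible.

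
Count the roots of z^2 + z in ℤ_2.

Write P(z) = z^2 + z.
Evaluate at each of the 2 elements of ℤ_2:
P(0) = 0 → root; P(1) = 0 → root.
Roots: {0, 1}.

2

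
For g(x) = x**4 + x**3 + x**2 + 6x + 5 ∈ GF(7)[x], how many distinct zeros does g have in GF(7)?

Evaluate at each of the 7 elements of GF(7):
g(0) = 5; g(1) = 0 → root; g(2) = 3; g(3) = 0 → root; g(4) = 1; g(5) = 5; g(6) = 0 → root.
Roots: {1, 3, 6}.

3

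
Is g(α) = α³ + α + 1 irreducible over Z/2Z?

Yes

Check for roots in Z/2Z: g(0) = 1; g(1) = 1.
No roots. A degree-3 polynomial over a field with no linear factor is irreducible.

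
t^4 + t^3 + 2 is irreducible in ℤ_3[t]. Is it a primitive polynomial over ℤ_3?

Yes

Write f(t) = t^4 + t^3 + 2.
|GF(3^4)^×| = 3^4 − 1 = 80. Prime factorization: 80 = 2^4·5.
f is primitive ⇔ t has order 80 in GF(3)[t]/(f), i.e. t^(80/q) ≠ 1 for each prime q | 80.
t^(40) mod f = 2.
t^(16) mod f = 2t^2 + 2t + 2.
None equal 1, so t has full order 80; f is primitive.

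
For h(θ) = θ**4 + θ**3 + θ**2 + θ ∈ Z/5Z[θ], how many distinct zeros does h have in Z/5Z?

4

Evaluate at each of the 5 elements of Z/5Z:
h(0) = 0 → root; h(1) = 4; h(2) = 0 → root; h(3) = 0 → root; h(4) = 0 → root.
Roots: {0, 2, 3, 4}.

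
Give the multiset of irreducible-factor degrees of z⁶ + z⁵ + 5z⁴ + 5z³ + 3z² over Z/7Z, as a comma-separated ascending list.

Write h(z) = z⁶ + z⁵ + 5z⁴ + 5z³ + 3z².
Linear factors from roots: (z), (z + 2).
Complete factorization: h(z) = (z)^2·(z + 2)^2·(z² + 4z + 6).
Factor degrees with multiplicity: 1 + 1 + 1 + 1 + 2 = 6.

1, 1, 1, 1, 2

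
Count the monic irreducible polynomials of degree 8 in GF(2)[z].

30

x^(2^8) − x is the product of all monic irreducibles of degree dividing 8; Möbius inversion gives N = (1/8) Σ μ(8/d)·2^d.
Divisors of 8: 1, 2, 4, 8; μ(8/d) for each: 0, 0, -1, 1.
Σ = − 2^4 + 2^8 = 240.
N = 240/8 = 30.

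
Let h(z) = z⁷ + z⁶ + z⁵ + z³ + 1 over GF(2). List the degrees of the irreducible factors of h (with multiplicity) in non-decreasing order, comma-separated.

2, 2, 3

Roots in GF(2): h(0) = 1; h(1) = 1.
Complete factorization: h(z) = (z² + z + 1)^2·(z³ + z² + 1).
Factor degrees with multiplicity: 2 + 2 + 3 = 7.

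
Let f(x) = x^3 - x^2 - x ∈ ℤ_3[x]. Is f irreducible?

Check for roots in ℤ_3: f(0) = 0 → root; f(1) = 2; f(2) = 2.
f(0) = 0, so (x) divides f(x); f is reducible.

No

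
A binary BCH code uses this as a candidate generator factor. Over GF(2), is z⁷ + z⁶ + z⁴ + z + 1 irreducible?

Yes

Write m(z) = z⁷ + z⁶ + z⁴ + z + 1.
Check for roots in GF(2): m(0) = 1; m(1) = 1.
No roots, so no linear factors.
Monic irreducibles of degree 2 over GF(2): z² + z + 1.
None of them divide m (all give nonzero remainder).
Monic irreducibles of degree 3 over GF(2): z³ + z + 1, z³ + z² + 1.
None of them divide m (all give nonzero remainder).
No irreducible factor of degree ≤ 3 exists, so m is irreducible over GF(2).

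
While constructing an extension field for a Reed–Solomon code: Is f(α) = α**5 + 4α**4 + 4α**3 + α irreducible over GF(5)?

Check for roots in GF(5): f(0) = 0 → root; f(1) = 0 → root; f(2) = 0 → root; f(3) = 3; f(4) = 3.
f(0) = 0, so (α) divides f(α); f is reducible.

No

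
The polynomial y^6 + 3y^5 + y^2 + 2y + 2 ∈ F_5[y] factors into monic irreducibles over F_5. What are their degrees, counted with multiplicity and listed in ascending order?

Write h(y) = y^6 + 3y^5 + y^2 + 2y + 2.
Roots in F_5: h(0) = 2; h(1) = 4; h(2) = 0 → root; h(3) = 0 → root; h(4) = 4.
Linear factors from roots: (y + 3), (y + 2).
Complete factorization: h(y) = (y + 2)·(y + 3)·(y^2 + 4y + 1)·(y^2 + 4y + 2).
Factor degrees with multiplicity: 1 + 1 + 2 + 2 = 6.

1, 1, 2, 2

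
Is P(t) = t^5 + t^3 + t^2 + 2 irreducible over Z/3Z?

Yes

Check for roots in Z/3Z: P(0) = 2; P(1) = 2; P(2) = 1.
No roots, so no linear factors.
Monic irreducibles of degree 2 over GF(3): t^2 + 1, t^2 + t + 2, t^2 + 2t + 2.
None of them divide P (all give nonzero remainder).
No irreducible factor of degree ≤ 2 exists, so P is irreducible over GF(3).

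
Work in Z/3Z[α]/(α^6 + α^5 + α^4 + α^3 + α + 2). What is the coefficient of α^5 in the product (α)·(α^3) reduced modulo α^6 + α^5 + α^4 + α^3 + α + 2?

0

Multiply in Z/3Z[α]: (α)·(α^3) = α^4.
Reduced: α^4.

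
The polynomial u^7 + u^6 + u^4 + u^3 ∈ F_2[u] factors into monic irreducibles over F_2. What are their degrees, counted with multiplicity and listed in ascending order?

1, 1, 1, 1, 1, 2

Write f(u) = u^7 + u^6 + u^4 + u^3.
Roots in F_2: f(0) = 0 → root; f(1) = 0 → root.
Linear factors from roots: (u), (u + 1).
Complete factorization: f(u) = (u + 1)^2·(u)^3·(u^2 + u + 1).
Factor degrees with multiplicity: 1 + 1 + 1 + 1 + 1 + 2 = 7.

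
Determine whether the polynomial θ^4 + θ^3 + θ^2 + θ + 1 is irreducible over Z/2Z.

Yes

Write m(θ) = θ^4 + θ^3 + θ^2 + θ + 1.
Check for roots in Z/2Z: m(0) = 1; m(1) = 1.
No roots, so no linear factors.
Monic irreducibles of degree 2 over GF(2): θ^2 + θ + 1.
None of them divide m (all give nonzero remainder).
No irreducible factor of degree ≤ 2 exists, so m is irreducible over GF(2).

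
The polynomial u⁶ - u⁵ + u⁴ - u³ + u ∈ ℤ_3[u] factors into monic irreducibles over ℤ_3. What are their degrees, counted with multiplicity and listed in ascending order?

1, 1, 4

Write g(u) = u⁶ - u⁵ + u⁴ - u³ + u.
Roots in ℤ_3: g(0) = 0 → root; g(1) = 1; g(2) = 0 → root.
Linear factors from roots: (u), (u + 1).
Complete factorization: g(u) = (u)·(u + 1)·(u⁴ + u³ - u + 1).
Factor degrees with multiplicity: 1 + 1 + 4 = 6.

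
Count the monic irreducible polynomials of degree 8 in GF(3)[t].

810

x^(3^8) − x is the product of all monic irreducibles of degree dividing 8; Möbius inversion gives N = (1/8) Σ μ(8/d)·3^d.
Divisors of 8: 1, 2, 4, 8; μ(8/d) for each: 0, 0, -1, 1.
Σ = − 3^4 + 3^8 = 6480.
N = 6480/8 = 810.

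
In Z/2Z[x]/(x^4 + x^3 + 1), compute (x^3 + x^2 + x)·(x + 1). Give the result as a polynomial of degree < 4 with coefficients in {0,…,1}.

Multiply in Z/2Z[x]: (x^3 + x^2 + x)·(x + 1) = x^4 + x.
Reduce using x^4 ≡ x^3 + 1 (mod x^4 + x^3 + 1).
Reduced: x^3 + x + 1.

x^3 + x + 1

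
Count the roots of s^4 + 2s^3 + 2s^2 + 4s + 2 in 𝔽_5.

Write f(s) = s^4 + 2s^3 + 2s^2 + 4s + 2.
Evaluate at each of the 5 elements of 𝔽_5:
f(0) = 2; f(1) = 1; f(2) = 0 → root; f(3) = 2; f(4) = 4.
Roots: {2}.

1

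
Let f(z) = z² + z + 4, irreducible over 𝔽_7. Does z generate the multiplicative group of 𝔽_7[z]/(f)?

No

|GF(7^2)^×| = 7^2 − 1 = 48. Prime factorization: 48 = 2^4·3.
f is primitive ⇔ z has order 48 in GF(7)[z]/(f), i.e. z^(48/q) ≠ 1 for each prime q | 48.
z^(24) mod f = 1
z^(16) mod f = 2.
Since z^(24) = 1, the order of z divides 24 < 48; not primitive.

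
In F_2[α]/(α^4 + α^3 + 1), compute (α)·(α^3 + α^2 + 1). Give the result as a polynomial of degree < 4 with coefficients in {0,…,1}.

Multiply in F_2[α]: (α)·(α^3 + α^2 + 1) = α^4 + α^3 + α.
Reduce using α^4 ≡ α^3 + 1 (mod α^4 + α^3 + 1).
Reduced: α + 1.

α + 1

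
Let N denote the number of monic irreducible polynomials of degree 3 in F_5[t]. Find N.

40

The number of monic irreducibles of degree 3 over GF(5) is (1/3)·Σ_{d∣3} μ(3/d) 5^d.
Divisors of 3: 1, 3; μ(3/d) for each: -1, 1.
Σ = − 5^1 + 5^3 = 120.
N = 120/3 = 40.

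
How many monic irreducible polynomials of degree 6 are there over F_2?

The number of monic irreducibles of degree 6 over GF(2) is (1/6)·Σ_{d∣6} μ(6/d) 2^d.
Divisors of 6: 1, 2, 3, 6; μ(6/d) for each: 1, -1, -1, 1.
Σ = 2^1 − 2^2 − 2^3 + 2^6 = 54.
N = 54/6 = 9.

9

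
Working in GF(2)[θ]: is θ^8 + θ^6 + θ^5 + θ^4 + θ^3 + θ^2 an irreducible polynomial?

Write m(θ) = θ^8 + θ^6 + θ^5 + θ^4 + θ^3 + θ^2.
Check for roots in GF(2): m(0) = 0 → root; m(1) = 0 → root.
m(0) = 0, so (θ) divides m(θ); m is reducible.

No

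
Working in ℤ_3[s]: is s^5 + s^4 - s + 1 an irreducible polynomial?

Yes

Write P(s) = s^5 + s^4 - s + 1.
Check for roots in ℤ_3: P(0) = 1; P(1) = 2; P(2) = 2.
No roots, so no linear factors.
Monic irreducibles of degree 2 over GF(3): s^2 + 1, s^2 + s - 1, s^2 - s - 1.
None of them divide P (all give nonzero remainder).
No irreducible factor of degree ≤ 2 exists, so P is irreducible over GF(3).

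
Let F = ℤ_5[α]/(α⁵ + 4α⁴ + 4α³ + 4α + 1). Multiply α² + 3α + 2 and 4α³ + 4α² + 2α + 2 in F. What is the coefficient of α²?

1

Multiply in ℤ_5[α]: (α² + 3α + 2)·(4α³ + 4α² + 2α + 2) = 4α⁵ + α⁴ + 2α³ + α² + 4.
Reduce using α⁵ ≡ α⁴ + α³ + α + 4 (mod α⁵ + 4α⁴ + 4α³ + 4α + 1).
Reduced: α³ + α² + 4α.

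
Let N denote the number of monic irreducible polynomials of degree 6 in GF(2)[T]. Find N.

9

By the necklace-counting formula, N_2(6) = (1/6) Σ_{d|6} μ(6/d)·2^d.
Divisors of 6: 1, 2, 3, 6; μ(6/d) for each: 1, -1, -1, 1.
Σ = 2^1 − 2^2 − 2^3 + 2^6 = 54.
N = 54/6 = 9.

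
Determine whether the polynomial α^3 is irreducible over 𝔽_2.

Write m(α) = α^3.
Check for roots in 𝔽_2: m(0) = 0 → root; m(1) = 1.
m(0) = 0, so (α) divides m(α); m is reducible.

No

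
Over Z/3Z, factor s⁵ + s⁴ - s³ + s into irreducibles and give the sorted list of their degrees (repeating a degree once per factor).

1, 1, 3

Write g(s) = s⁵ + s⁴ - s³ + s.
Roots in Z/3Z: g(0) = 0 → root; g(1) = 2; g(2) = 0 → root.
Linear factors from roots: (s), (s + 1).
Complete factorization: g(s) = (s)·(s + 1)·(s³ - s + 1).
Factor degrees with multiplicity: 1 + 1 + 3 = 5.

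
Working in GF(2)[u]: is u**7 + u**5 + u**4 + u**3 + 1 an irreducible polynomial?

Yes

Write m(u) = u**7 + u**5 + u**4 + u**3 + 1.
Check for roots in GF(2): m(0) = 1; m(1) = 1.
No roots, so no linear factors.
Monic irreducibles of degree 2 over GF(2): u**2 + u + 1.
None of them divide m (all give nonzero remainder).
Monic irreducibles of degree 3 over GF(2): u**3 + u + 1, u**3 + u**2 + 1.
None of them divide m (all give nonzero remainder).
No irreducible factor of degree ≤ 3 exists, so m is irreducible over GF(2).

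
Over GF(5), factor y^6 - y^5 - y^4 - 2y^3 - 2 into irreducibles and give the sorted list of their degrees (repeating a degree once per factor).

Write g(y) = y^6 - y^5 - y^4 - 2y^3 - 2.
Roots in GF(5): g(0) = 3; g(1) = 0 → root; g(2) = 3; g(3) = 4; g(4) = 1.
Linear factors from roots: (y - 1).
Complete factorization: g(y) = (y - 1)·(y^2 + y + 2)·(y^3 - y^2 - 2y + 1).
Factor degrees with multiplicity: 1 + 2 + 3 = 6.

1, 2, 3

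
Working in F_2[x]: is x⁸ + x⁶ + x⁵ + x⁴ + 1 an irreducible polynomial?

Yes

Write f(x) = x⁸ + x⁶ + x⁵ + x⁴ + 1.
Check for roots in F_2: f(0) = 1; f(1) = 1.
No roots, so no linear factors.
Monic irreducibles of degree 2 over GF(2): x² + x + 1.
None of them divide f (all give nonzero remainder).
Monic irreducibles of degree 3 over GF(2): x³ + x + 1, x³ + x² + 1.
None of them divide f (all give nonzero remainder).
Monic irreducibles of degree 4 over GF(2): x⁴ + x + 1, x⁴ + x³ + 1, x⁴ + x³ + x² + x + 1.
None of them divide f (all give nonzero remainder).
No irreducible factor of degree ≤ 4 exists, so f is irreducible over GF(2).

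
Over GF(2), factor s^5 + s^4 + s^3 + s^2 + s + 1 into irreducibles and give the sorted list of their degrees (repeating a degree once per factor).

Write g(s) = s^5 + s^4 + s^3 + s^2 + s + 1.
Roots in GF(2): g(0) = 1; g(1) = 0 → root.
Linear factors from roots: (s + 1).
Complete factorization: g(s) = (s + 1)·(s^2 + s + 1)^2.
Factor degrees with multiplicity: 1 + 2 + 2 = 5.

1, 2, 2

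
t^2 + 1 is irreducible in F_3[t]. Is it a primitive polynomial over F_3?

No

Write f(t) = t^2 + 1.
|GF(3^2)^×| = 3^2 − 1 = 8. Prime factorization: 8 = 2^3.
f is primitive ⇔ t has order 8 in GF(3)[t]/(f), i.e. t^(8/q) ≠ 1 for each prime q | 8.
t^(4) mod f = 1
Since t^(4) = 1, the order of t divides 4 < 8; not primitive.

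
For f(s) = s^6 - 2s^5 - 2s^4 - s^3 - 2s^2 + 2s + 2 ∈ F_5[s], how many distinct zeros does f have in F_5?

Evaluate at each of the 5 elements of F_5:
f(0) = 2; f(1) = 3; f(2) = 3; f(3) = 4; f(4) = 0 → root.
Roots: {4}.

1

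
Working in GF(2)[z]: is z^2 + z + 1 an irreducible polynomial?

Yes

Write P(z) = z^2 + z + 1.
Check for roots in GF(2): P(0) = 1; P(1) = 1.
No roots. A degree-2 polynomial over a field with no linear factor is irreducible.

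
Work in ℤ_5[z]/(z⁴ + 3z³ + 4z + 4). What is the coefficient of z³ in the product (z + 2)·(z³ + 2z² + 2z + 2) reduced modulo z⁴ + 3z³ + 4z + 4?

1

Multiply in ℤ_5[z]: (z + 2)·(z³ + 2z² + 2z + 2) = z⁴ + 4z³ + z² + z + 4.
Reduce using z⁴ ≡ 2z³ + z + 1 (mod z⁴ + 3z³ + 4z + 4).
Reduced: z³ + z² + 2z.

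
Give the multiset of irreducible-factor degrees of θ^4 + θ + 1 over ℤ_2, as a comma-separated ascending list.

Write f(θ) = θ^4 + θ + 1.
Roots in ℤ_2: f(0) = 1; f(1) = 1.
Complete factorization: f(θ) = (θ^4 + θ + 1).
Factor degrees with multiplicity: 4 = 4.

4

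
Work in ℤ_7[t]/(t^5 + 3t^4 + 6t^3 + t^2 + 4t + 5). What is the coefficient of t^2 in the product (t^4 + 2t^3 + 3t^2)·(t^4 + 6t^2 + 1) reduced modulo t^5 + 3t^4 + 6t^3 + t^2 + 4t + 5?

6

Multiply in ℤ_7[t]: (t^4 + 2t^3 + 3t^2)·(t^4 + 6t^2 + 1) = t^8 + 2t^7 + 2t^6 + 5t^5 + 5t^4 + 2t^3 + 3t^2.
Reduce using t^5 ≡ 4t^4 + t^3 + 6t^2 + 3t + 2 (mod t^5 + 3t^4 + 6t^3 + t^2 + 4t + 5).
Reduced: 4t^4 + t^3 + 6t^2 + 2t + 5.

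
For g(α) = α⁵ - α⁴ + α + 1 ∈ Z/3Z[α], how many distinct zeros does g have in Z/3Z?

Evaluate at each of the 3 elements of Z/3Z:
g(0) = 1; g(1) = 2; g(2) = 1.
No element is a root.

0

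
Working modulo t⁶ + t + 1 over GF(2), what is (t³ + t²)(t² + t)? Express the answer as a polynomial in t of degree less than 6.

t^5 + t^3

Multiply in GF(2)[t]: (t³ + t²)·(t² + t) = t⁵ + t³.
Reduced: t⁵ + t³.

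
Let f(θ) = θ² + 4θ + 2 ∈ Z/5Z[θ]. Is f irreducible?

Yes

Check for roots in Z/5Z: f(0) = 2; f(1) = 2; f(2) = 4; f(3) = 3; f(4) = 4.
No roots. A degree-2 polynomial over a field with no linear factor is irreducible.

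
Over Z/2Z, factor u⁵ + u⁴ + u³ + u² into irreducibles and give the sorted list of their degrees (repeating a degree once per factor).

1, 1, 1, 1, 1

Write g(u) = u⁵ + u⁴ + u³ + u².
Roots in Z/2Z: g(0) = 0 → root; g(1) = 0 → root.
Linear factors from roots: (u), (u + 1).
Complete factorization: g(u) = (u)^2·(u + 1)^3.
Factor degrees with multiplicity: 1 + 1 + 1 + 1 + 1 = 5.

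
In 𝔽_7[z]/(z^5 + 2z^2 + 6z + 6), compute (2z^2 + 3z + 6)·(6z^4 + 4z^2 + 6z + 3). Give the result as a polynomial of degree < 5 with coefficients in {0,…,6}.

2z^4 + 3z^2 + 5z + 1

Multiply in 𝔽_7[z]: (2z^2 + 3z + 6)·(6z^4 + 4z^2 + 6z + 3) = 5z^6 + 4z^5 + 2z^4 + 3z^3 + 6z^2 + 3z + 4.
Reduce using z^5 ≡ 5z^2 + z + 1 (mod z^5 + 2z^2 + 6z + 6).
Reduced: 2z^4 + 3z^2 + 5z + 1.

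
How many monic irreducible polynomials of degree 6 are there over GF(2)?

9

The number of monic irreducibles of degree 6 over GF(2) is (1/6)·Σ_{d∣6} μ(6/d) 2^d.
Divisors of 6: 1, 2, 3, 6; μ(6/d) for each: 1, -1, -1, 1.
Σ = 2^1 − 2^2 − 2^3 + 2^6 = 54.
N = 54/6 = 9.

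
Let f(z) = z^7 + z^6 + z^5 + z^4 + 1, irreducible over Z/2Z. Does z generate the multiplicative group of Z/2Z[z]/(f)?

|GF(2^7)^×| = 2^7 − 1 = 127. Prime factorization: 127 = 127.
f is primitive ⇔ z has order 127 in GF(2)[z]/(f), i.e. z^(127/q) ≠ 1 for each prime q | 127.
z^(1) mod f = z.
None equal 1, so z has full order 127; f is primitive.

Yes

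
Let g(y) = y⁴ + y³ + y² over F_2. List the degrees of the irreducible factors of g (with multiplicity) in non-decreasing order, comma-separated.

1, 1, 2

Roots in F_2: g(0) = 0 → root; g(1) = 1.
Linear factors from roots: (y).
Complete factorization: g(y) = (y)^2·(y² + y + 1).
Factor degrees with multiplicity: 1 + 1 + 2 = 4.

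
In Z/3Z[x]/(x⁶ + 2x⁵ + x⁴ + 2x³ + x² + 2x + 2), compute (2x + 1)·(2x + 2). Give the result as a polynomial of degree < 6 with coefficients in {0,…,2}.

x^2 + 2

Multiply in Z/3Z[x]: (2x + 1)·(2x + 2) = x² + 2.
Reduced: x² + 2.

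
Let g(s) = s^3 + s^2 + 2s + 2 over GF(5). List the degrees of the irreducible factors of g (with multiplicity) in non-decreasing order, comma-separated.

1, 2

Roots in GF(5): g(0) = 2; g(1) = 1; g(2) = 3; g(3) = 4; g(4) = 0 → root.
Linear factors from roots: (s + 1).
Complete factorization: g(s) = (s + 1)·(s^2 + 2).
Factor degrees with multiplicity: 1 + 2 = 3.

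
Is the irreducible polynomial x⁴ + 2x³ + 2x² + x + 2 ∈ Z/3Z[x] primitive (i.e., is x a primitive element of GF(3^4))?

Write f(x) = x⁴ + 2x³ + 2x² + x + 2.
|GF(3^4)^×| = 3^4 − 1 = 80. Prime factorization: 80 = 2^4·5.
f is primitive ⇔ x has order 80 in GF(3)[x]/(f), i.e. x^(80/q) ≠ 1 for each prime q | 80.
x^(40) mod f = 2.
x^(16) mod f = x² + 2x.
None equal 1, so x has full order 80; f is primitive.

Yes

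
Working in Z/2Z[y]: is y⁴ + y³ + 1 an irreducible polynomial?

Write f(y) = y⁴ + y³ + 1.
Check for roots in Z/2Z: f(0) = 1; f(1) = 1.
No roots, so no linear factors.
Monic irreducibles of degree 2 over GF(2): y² + y + 1.
None of them divide f (all give nonzero remainder).
No irreducible factor of degree ≤ 2 exists, so f is irreducible over GF(2).

Yes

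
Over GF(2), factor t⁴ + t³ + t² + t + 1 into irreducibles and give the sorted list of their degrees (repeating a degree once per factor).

Write h(t) = t⁴ + t³ + t² + t + 1.
Roots in GF(2): h(0) = 1; h(1) = 1.
Complete factorization: h(t) = (t⁴ + t³ + t² + t + 1).
Factor degrees with multiplicity: 4 = 4.

4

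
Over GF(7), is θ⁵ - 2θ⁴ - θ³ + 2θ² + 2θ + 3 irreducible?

No

Write P(θ) = θ⁵ - 2θ⁴ - θ³ + 2θ² + 2θ + 3.
Check for roots in GF(7): P(0) = 3; P(1) = 5; P(2) = 0 → root; P(3) = 4; P(4) = 1; P(5) = 0 → root; P(6) = 1.
P(2) = 0, so (θ − 2) divides P(θ); P is reducible.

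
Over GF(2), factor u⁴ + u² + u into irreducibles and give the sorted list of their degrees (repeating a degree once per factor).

1, 3

Write g(u) = u⁴ + u² + u.
Roots in GF(2): g(0) = 0 → root; g(1) = 1.
Linear factors from roots: (u).
Complete factorization: g(u) = (u)·(u³ + u + 1).
Factor degrees with multiplicity: 1 + 3 = 4.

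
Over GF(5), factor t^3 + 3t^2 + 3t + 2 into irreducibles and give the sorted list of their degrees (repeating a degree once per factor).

1, 2

Write h(t) = t^3 + 3t^2 + 3t + 2.
Roots in GF(5): h(0) = 2; h(1) = 4; h(2) = 3; h(3) = 0 → root; h(4) = 1.
Linear factors from roots: (t + 2).
Complete factorization: h(t) = (t + 2)·(t^2 + t + 1).
Factor degrees with multiplicity: 1 + 2 = 3.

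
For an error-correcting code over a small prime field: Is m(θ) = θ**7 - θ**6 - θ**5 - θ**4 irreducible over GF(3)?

No

Check for roots in GF(3): m(0) = 0 → root; m(1) = 1; m(2) = 1.
m(0) = 0, so (θ) divides m(θ); m is reducible.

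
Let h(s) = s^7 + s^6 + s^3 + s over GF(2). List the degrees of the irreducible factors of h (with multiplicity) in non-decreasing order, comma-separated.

Roots in GF(2): h(0) = 0 → root; h(1) = 0 → root.
Linear factors from roots: (s), (s + 1).
Complete factorization: h(s) = (s)·(s + 1)·(s^2 + s + 1)·(s^3 + s^2 + 1).
Factor degrees with multiplicity: 1 + 1 + 2 + 3 = 7.

1, 1, 2, 3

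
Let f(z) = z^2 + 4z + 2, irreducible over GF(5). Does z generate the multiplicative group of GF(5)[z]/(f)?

Yes

|GF(5^2)^×| = 5^2 − 1 = 24. Prime factorization: 24 = 2^3·3.
f is primitive ⇔ z has order 24 in GF(5)[z]/(f), i.e. z^(24/q) ≠ 1 for each prime q | 24.
z^(12) mod f = 4.
z^(8) mod f = 2z + 1.
None equal 1, so z has full order 24; f is primitive.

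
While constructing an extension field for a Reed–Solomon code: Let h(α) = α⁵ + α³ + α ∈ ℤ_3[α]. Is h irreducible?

No

Check for roots in ℤ_3: h(0) = 0 → root; h(1) = 0 → root; h(2) = 0 → root.
h(0) = 0, so (α) divides h(α); h is reducible.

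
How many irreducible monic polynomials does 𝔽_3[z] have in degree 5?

Gauss's count: N_{3}(5) = (1/5) Σ_{d|5} μ(5/d)·3^d.
Divisors of 5: 1, 5; μ(5/d) for each: -1, 1.
Σ = − 3^1 + 3^5 = 240.
N = 240/5 = 48.

48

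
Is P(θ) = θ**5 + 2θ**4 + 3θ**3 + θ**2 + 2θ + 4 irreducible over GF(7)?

Check for roots in GF(7): P(0) = 4; P(1) = 6; P(2) = 2; P(3) = 1; P(4) = 6; P(5) = 1; P(6) = 1.
No roots, so no linear factors.
Degree-2 irreducible divisors: test the 21 monic irreducibles of degree 2 over GF(7).
None of them divide P (all give nonzero remainder).
No irreducible factor of degree ≤ 2 exists, so P is irreducible over GF(7).

Yes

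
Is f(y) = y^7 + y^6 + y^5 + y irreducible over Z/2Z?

No

Check for roots in Z/2Z: f(0) = 0 → root; f(1) = 0 → root.
f(0) = 0, so (y) divides f(y); f is reducible.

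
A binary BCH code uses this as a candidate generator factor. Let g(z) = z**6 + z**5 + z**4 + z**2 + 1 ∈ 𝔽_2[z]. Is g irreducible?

Check for roots in 𝔽_2: g(0) = 1; g(1) = 1.
No roots, so no linear factors.
Monic irreducibles of degree 2 over GF(2): z**2 + z + 1.
None of them divide g (all give nonzero remainder).
Monic irreducibles of degree 3 over GF(2): z**3 + z + 1, z**3 + z**2 + 1.
None of them divide g (all give nonzero remainder).
No irreducible factor of degree ≤ 3 exists, so g is irreducible over GF(2).

Yes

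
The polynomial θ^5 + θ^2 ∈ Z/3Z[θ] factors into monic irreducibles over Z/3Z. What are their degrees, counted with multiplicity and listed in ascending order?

1, 1, 1, 1, 1

Write g(θ) = θ^5 + θ^2.
Roots in Z/3Z: g(0) = 0 → root; g(1) = 2; g(2) = 0 → root.
Linear factors from roots: (θ), (θ + 1).
Complete factorization: g(θ) = (θ)^2·(θ + 1)^3.
Factor degrees with multiplicity: 1 + 1 + 1 + 1 + 1 = 5.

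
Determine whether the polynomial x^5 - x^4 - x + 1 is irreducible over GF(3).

No

Write P(x) = x^5 - x^4 - x + 1.
Check for roots in GF(3): P(0) = 1; P(1) = 0 → root; P(2) = 0 → root.
P(1) = 0, so (x − 1) divides P(x); P is reducible.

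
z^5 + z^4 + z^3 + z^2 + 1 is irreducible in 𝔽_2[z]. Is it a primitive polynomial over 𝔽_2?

Write f(z) = z^5 + z^4 + z^3 + z^2 + 1.
|GF(2^5)^×| = 2^5 − 1 = 31. Prime factorization: 31 = 31.
f is primitive ⇔ z has order 31 in GF(2)[z]/(f), i.e. z^(31/q) ≠ 1 for each prime q | 31.
z^(1) mod f = z.
None equal 1, so z has full order 31; f is primitive.

Yes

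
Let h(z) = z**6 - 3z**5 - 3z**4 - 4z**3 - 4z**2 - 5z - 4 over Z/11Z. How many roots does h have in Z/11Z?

Evaluate at each of the 11 elements of Z/11Z:
h(0) = 7; h(1) = 0 → root; h(2) = 1; h(3) = 1; h(4) = 0 → root; h(5) = 6; h(6) = 6; h(7) = 8; h(8) = 0 → root; h(9) = 2; h(10) = 2.
Roots: {1, 4, 8}.

3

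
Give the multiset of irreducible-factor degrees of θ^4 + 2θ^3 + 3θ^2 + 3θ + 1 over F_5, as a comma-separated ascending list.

1, 1, 2

Write f(θ) = θ^4 + 2θ^3 + 3θ^2 + 3θ + 1.
Roots in F_5: f(0) = 1; f(1) = 0 → root; f(2) = 1; f(3) = 2; f(4) = 0 → root.
Linear factors from roots: (θ + 4), (θ + 1).
Complete factorization: f(θ) = (θ + 1)·(θ + 4)·(θ^2 + 2θ + 4).
Factor degrees with multiplicity: 1 + 1 + 2 = 4.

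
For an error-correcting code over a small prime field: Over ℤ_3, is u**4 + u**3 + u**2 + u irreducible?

Write m(u) = u**4 + u**3 + u**2 + u.
Check for roots in ℤ_3: m(0) = 0 → root; m(1) = 1; m(2) = 0 → root.
m(0) = 0, so (u) divides m(u); m is reducible.

No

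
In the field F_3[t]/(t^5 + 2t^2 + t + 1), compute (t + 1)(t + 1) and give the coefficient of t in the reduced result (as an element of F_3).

2

Multiply in F_3[t]: (t + 1)·(t + 1) = t^2 + 2t + 1.
Reduced: t^2 + 2t + 1.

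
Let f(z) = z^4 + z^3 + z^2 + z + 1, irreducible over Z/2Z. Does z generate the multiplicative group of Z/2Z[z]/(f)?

|GF(2^4)^×| = 2^4 − 1 = 15. Prime factorization: 15 = 3·5.
f is primitive ⇔ z has order 15 in GF(2)[z]/(f), i.e. z^(15/q) ≠ 1 for each prime q | 15.
z^(5) mod f = 1
z^(3) mod f = z^3.
Since z^(5) = 1, the order of z divides 5 < 15; not primitive.

No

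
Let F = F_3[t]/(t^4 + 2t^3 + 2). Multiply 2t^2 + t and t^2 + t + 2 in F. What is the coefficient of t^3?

Multiply in F_3[t]: (2t^2 + t)·(t^2 + t + 2) = 2t^4 + 2t^2 + 2t.
Reduce using t^4 ≡ t^3 + 1 (mod t^4 + 2t^3 + 2).
Reduced: 2t^3 + 2t^2 + 2t + 2.

2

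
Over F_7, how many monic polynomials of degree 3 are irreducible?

112

The number of monic irreducibles of degree 3 over GF(7) is (1/3)·Σ_{d∣3} μ(3/d) 7^d.
Divisors of 3: 1, 3; μ(3/d) for each: -1, 1.
Σ = − 7^1 + 7^3 = 336.
N = 336/3 = 112.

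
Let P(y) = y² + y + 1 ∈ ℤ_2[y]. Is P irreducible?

Yes

Check for roots in ℤ_2: P(0) = 1; P(1) = 1.
No roots. A degree-2 polynomial over a field with no linear factor is irreducible.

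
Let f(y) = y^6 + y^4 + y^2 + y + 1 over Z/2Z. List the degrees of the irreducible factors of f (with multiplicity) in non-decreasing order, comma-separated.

Roots in Z/2Z: f(0) = 1; f(1) = 1.
Complete factorization: f(y) = (y^6 + y^4 + y^2 + y + 1).
Factor degrees with multiplicity: 6 = 6.

6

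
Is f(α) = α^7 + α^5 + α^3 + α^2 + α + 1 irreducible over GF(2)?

Check for roots in GF(2): f(0) = 1; f(1) = 0 → root.
f(1) = 0, so (α − 1) divides f(α); f is reducible.

No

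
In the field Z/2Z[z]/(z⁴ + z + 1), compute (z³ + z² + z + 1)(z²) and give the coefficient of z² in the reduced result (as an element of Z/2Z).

Multiply in Z/2Z[z]: (z³ + z² + z + 1)·(z²) = z⁵ + z⁴ + z³ + z².
Reduce using z⁴ ≡ z + 1 (mod z⁴ + z + 1).
Reduced: z³ + 1.

0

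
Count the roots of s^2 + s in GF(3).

2

Write g(s) = s^2 + s.
Evaluate at each of the 3 elements of GF(3):
g(0) = 0 → root; g(1) = 2; g(2) = 0 → root.
Roots: {0, 2}.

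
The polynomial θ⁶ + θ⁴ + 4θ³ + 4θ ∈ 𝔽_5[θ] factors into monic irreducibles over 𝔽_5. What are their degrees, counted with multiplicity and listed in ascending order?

1, 1, 1, 1, 2

Write g(θ) = θ⁶ + θ⁴ + 4θ³ + 4θ.
Roots in 𝔽_5: g(0) = 0 → root; g(1) = 0 → root; g(2) = 0 → root; g(3) = 0 → root; g(4) = 4.
Linear factors from roots: (θ), (θ + 4), (θ + 3), (θ + 2).
Complete factorization: g(θ) = (θ)·(θ + 2)·(θ + 3)·(θ + 4)·(θ² + θ + 1).
Factor degrees with multiplicity: 1 + 1 + 1 + 1 + 2 = 6.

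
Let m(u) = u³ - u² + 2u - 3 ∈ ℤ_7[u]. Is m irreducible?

Check for roots in ℤ_7: m(0) = 4; m(1) = 6; m(2) = 5; m(3) = 0 → root; m(4) = 4; m(5) = 2; m(6) = 0 → root.
m(3) = 0, so (u − 3) divides m(u); m is reducible.

No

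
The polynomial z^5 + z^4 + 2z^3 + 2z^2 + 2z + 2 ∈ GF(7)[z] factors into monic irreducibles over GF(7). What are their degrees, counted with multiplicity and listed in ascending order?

1, 2, 2

Write g(z) = z^5 + z^4 + 2z^3 + 2z^2 + 2z + 2.
Linear factors from roots: (z + 1).
Complete factorization: g(z) = (z + 1)·(z^2 + 2z + 3)·(z^2 + 5z + 3).
Factor degrees with multiplicity: 1 + 2 + 2 = 5.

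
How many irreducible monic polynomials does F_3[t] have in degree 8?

Gauss's count: N_{3}(8) = (1/8) Σ_{d|8} μ(8/d)·3^d.
Divisors of 8: 1, 2, 4, 8; μ(8/d) for each: 0, 0, -1, 1.
Σ = − 3^4 + 3^8 = 6480.
N = 6480/8 = 810.

810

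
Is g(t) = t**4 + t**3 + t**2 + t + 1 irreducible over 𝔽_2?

Check for roots in 𝔽_2: g(0) = 1; g(1) = 1.
No roots, so no linear factors.
Monic irreducibles of degree 2 over GF(2): t**2 + t + 1.
None of them divide g (all give nonzero remainder).
No irreducible factor of degree ≤ 2 exists, so g is irreducible over GF(2).

Yes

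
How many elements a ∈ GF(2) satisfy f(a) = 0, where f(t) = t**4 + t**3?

Evaluate at each of the 2 elements of GF(2):
f(0) = 0 → root; f(1) = 0 → root.
Roots: {0, 1}.

2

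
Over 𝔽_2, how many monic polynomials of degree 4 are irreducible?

By the necklace-counting formula, N_2(4) = (1/4) Σ_{d|4} μ(4/d)·2^d.
Divisors of 4: 1, 2, 4; μ(4/d) for each: 0, -1, 1.
Σ = − 2^2 + 2^4 = 12.
N = 12/4 = 3.

3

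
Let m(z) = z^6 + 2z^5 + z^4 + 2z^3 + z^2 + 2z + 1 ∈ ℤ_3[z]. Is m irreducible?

Check for roots in ℤ_3: m(0) = 1; m(1) = 1; m(2) = 1.
No roots, so no linear factors.
Monic irreducibles of degree 2 over GF(3): z^2 + 1, z^2 + z + 2, z^2 + 2z + 2.
None of them divide m (all give nonzero remainder).
Degree-3 irreducible divisors: test the 8 monic irreducibles of degree 3 over GF(3).
None of them divide m (all give nonzero remainder).
No irreducible factor of degree ≤ 3 exists, so m is irreducible over GF(3).

Yes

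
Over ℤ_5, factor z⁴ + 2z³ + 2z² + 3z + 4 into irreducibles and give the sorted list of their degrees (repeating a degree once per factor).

1, 3

Write f(z) = z⁴ + 2z³ + 2z² + 3z + 4.
Roots in ℤ_5: f(0) = 4; f(1) = 2; f(2) = 0 → root; f(3) = 1; f(4) = 2.
Linear factors from roots: (z + 3).
Complete factorization: f(z) = (z + 3)·(z³ + 4z² + 3).
Factor degrees with multiplicity: 1 + 3 = 4.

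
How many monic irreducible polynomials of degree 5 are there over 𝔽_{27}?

x^(27^5) − x is the product of all monic irreducibles of degree dividing 5; Möbius inversion gives N = (1/5) Σ μ(5/d)·27^d.
Divisors of 5: 1, 5; μ(5/d) for each: -1, 1.
Σ = − 27^1 + 27^5 = 14348880.
N = 14348880/5 = 2869776.

2869776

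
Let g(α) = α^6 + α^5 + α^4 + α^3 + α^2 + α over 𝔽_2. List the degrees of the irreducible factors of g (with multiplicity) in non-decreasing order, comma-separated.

1, 1, 2, 2

Roots in 𝔽_2: g(0) = 0 → root; g(1) = 0 → root.
Linear factors from roots: (α), (α + 1).
Complete factorization: g(α) = (α)·(α + 1)·(α^2 + α + 1)^2.
Factor degrees with multiplicity: 1 + 1 + 2 + 2 = 6.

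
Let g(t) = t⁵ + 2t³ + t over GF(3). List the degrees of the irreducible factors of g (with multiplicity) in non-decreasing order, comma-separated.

Roots in GF(3): g(0) = 0 → root; g(1) = 1; g(2) = 2.
Linear factors from roots: (t).
Complete factorization: g(t) = (t)·(t² + 1)^2.
Factor degrees with multiplicity: 1 + 2 + 2 = 5.

1, 2, 2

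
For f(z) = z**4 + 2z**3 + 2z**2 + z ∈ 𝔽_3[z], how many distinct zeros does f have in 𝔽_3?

Evaluate at each of the 3 elements of 𝔽_3:
f(0) = 0 → root; f(1) = 0 → root; f(2) = 0 → root.
Roots: {0, 1, 2}.

3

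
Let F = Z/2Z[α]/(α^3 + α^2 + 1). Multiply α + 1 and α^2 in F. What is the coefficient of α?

0

Multiply in Z/2Z[α]: (α + 1)·(α^2) = α^3 + α^2.
Reduce using α^3 ≡ α^2 + 1 (mod α^3 + α^2 + 1).
Reduced: 1.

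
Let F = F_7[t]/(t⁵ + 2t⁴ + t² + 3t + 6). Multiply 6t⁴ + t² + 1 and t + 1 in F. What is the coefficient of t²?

2

Multiply in F_7[t]: (6t⁴ + t² + 1)·(t + 1) = 6t⁵ + 6t⁴ + t³ + t² + t + 1.
Reduce using t⁵ ≡ 5t⁴ + 6t² + 4t + 1 (mod t⁵ + 2t⁴ + t² + 3t + 6).
Reduced: t⁴ + t³ + 2t² + 4t.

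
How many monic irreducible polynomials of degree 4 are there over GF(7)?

588

By the necklace-counting formula, N_7(4) = (1/4) Σ_{d|4} μ(4/d)·7^d.
Divisors of 4: 1, 2, 4; μ(4/d) for each: 0, -1, 1.
Σ = − 7^2 + 7^4 = 2352.
N = 2352/4 = 588.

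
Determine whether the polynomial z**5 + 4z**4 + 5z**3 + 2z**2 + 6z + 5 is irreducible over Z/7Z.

Write m(z) = z**5 + 4z**4 + 5z**3 + 2z**2 + 6z + 5.
Check for roots in Z/7Z: m(0) = 5; m(1) = 2; m(2) = 0 → root; m(3) = 1; m(4) = 0 → root; m(5) = 0 → root; m(6) = 6.
m(2) = 0, so (z − 2) divides m(z); m is reducible.

No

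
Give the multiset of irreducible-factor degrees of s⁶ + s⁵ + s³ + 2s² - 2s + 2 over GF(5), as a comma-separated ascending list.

Write g(s) = s⁶ + s⁵ + s³ + 2s² - 2s + 2.
Roots in GF(5): g(0) = 2; g(1) = 0 → root; g(2) = 0 → root; g(3) = 3; g(4) = 0 → root.
Linear factors from roots: (s - 1), (s - 2), (s + 1).
Complete factorization: g(s) = (s + 1)·(s - 1)·(s - 2)^2·(s² + 2).
Factor degrees with multiplicity: 1 + 1 + 1 + 1 + 2 = 6.

1, 1, 1, 1, 2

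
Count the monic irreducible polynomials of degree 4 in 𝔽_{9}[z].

1620

The number of monic irreducibles of degree 4 over GF(9) is (1/4)·Σ_{d∣4} μ(4/d) 9^d.
Divisors of 4: 1, 2, 4; μ(4/d) for each: 0, -1, 1.
Σ = − 9^2 + 9^4 = 6480.
N = 6480/4 = 1620.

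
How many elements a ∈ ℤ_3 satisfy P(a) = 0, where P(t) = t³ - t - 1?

Evaluate at each of the 3 elements of ℤ_3:
P(0) = 2; P(1) = 2; P(2) = 2.
No element is a root.

0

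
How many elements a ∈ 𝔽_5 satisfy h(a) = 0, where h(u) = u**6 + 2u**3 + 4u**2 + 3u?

3

Evaluate at each of the 5 elements of 𝔽_5:
h(0) = 0 → root; h(1) = 0 → root; h(2) = 2; h(3) = 3; h(4) = 0 → root.
Roots: {0, 1, 4}.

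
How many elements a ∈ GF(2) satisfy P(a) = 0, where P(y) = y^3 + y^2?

2

Evaluate at each of the 2 elements of GF(2):
P(0) = 0 → root; P(1) = 0 → root.
Roots: {0, 1}.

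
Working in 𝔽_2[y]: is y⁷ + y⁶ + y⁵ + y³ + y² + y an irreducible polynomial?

No

Write P(y) = y⁷ + y⁶ + y⁵ + y³ + y² + y.
Check for roots in 𝔽_2: P(0) = 0 → root; P(1) = 0 → root.
P(0) = 0, so (y) divides P(y); P is reducible.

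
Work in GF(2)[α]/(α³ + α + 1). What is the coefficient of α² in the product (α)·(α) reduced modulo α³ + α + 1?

1

Multiply in GF(2)[α]: (α)·(α) = α².
Reduced: α².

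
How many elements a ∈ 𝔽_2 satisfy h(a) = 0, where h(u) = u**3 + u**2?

Evaluate at each of the 2 elements of 𝔽_2:
h(0) = 0 → root; h(1) = 0 → root.
Roots: {0, 1}.

2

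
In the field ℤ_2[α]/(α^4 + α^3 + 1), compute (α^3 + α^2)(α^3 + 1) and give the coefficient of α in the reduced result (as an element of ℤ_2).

0

Multiply in ℤ_2[α]: (α^3 + α^2)·(α^3 + 1) = α^6 + α^5 + α^3 + α^2.
Reduce using α^4 ≡ α^3 + 1 (mod α^4 + α^3 + 1).
Reduced: α^3.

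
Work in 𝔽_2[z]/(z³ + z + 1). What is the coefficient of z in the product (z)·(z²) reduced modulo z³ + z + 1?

Multiply in 𝔽_2[z]: (z)·(z²) = z³.
Reduce using z³ ≡ z + 1 (mod z³ + z + 1).
Reduced: z + 1.

1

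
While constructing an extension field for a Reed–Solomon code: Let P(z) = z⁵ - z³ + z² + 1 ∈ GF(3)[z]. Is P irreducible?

Check for roots in GF(3): P(0) = 1; P(1) = 2; P(2) = 2.
No roots, so no linear factors.
Monic irreducibles of degree 2 over GF(3): z² + 1, z² + z - 1, z² - z - 1.
None of them divide P (all give nonzero remainder).
No irreducible factor of degree ≤ 2 exists, so P is irreducible over GF(3).

Yes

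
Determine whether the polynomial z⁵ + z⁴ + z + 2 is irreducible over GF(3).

Yes

Write g(z) = z⁵ + z⁴ + z + 2.
Check for roots in GF(3): g(0) = 2; g(1) = 2; g(2) = 1.
No roots, so no linear factors.
Monic irreducibles of degree 2 over GF(3): z² + 1, z² + z + 2, z² + 2z + 2.
None of them divide g (all give nonzero remainder).
No irreducible factor of degree ≤ 2 exists, so g is irreducible over GF(3).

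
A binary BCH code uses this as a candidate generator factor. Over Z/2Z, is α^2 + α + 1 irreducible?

Yes

Write g(α) = α^2 + α + 1.
Check for roots in Z/2Z: g(0) = 1; g(1) = 1.
No roots. A degree-2 polynomial over a field with no linear factor is irreducible.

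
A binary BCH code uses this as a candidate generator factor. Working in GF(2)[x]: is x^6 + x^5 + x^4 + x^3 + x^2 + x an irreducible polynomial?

Write m(x) = x^6 + x^5 + x^4 + x^3 + x^2 + x.
Check for roots in GF(2): m(0) = 0 → root; m(1) = 0 → root.
m(0) = 0, so (x) divides m(x); m is reducible.

No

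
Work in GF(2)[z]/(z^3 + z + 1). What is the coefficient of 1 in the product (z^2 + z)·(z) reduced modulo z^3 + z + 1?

1

Multiply in GF(2)[z]: (z^2 + z)·(z) = z^3 + z^2.
Reduce using z^3 ≡ z + 1 (mod z^3 + z + 1).
Reduced: z^2 + z + 1.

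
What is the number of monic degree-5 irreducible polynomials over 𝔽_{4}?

x^(4^5) − x is the product of all monic irreducibles of degree dividing 5; Möbius inversion gives N = (1/5) Σ μ(5/d)·4^d.
Divisors of 5: 1, 5; μ(5/d) for each: -1, 1.
Σ = − 4^1 + 4^5 = 1020.
N = 1020/5 = 204.

204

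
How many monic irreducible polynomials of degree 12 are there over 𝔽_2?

x^(2^12) − x is the product of all monic irreducibles of degree dividing 12; Möbius inversion gives N = (1/12) Σ μ(12/d)·2^d.
Divisors of 12: 1, 2, 3, 4, 6, 12; μ(12/d) for each: 0, 1, 0, -1, -1, 1.
Σ = 2^2 − 2^4 − 2^6 + 2^12 = 4020.
N = 4020/12 = 335.

335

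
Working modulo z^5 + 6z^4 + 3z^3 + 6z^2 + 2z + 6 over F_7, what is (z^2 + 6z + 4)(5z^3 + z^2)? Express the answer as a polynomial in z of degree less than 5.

Multiply in F_7[z]: (z^2 + 6z + 4)·(5z^3 + z^2) = 5z^5 + 3z^4 + 5z^3 + 4z^2.
Reduce using z^5 ≡ z^4 + 4z^3 + z^2 + 5z + 1 (mod z^5 + 6z^4 + 3z^3 + 6z^2 + 2z + 6).
Reduced: z^4 + 4z^3 + 2z^2 + 4z + 5.

z^4 + 4z^3 + 2z^2 + 4z + 5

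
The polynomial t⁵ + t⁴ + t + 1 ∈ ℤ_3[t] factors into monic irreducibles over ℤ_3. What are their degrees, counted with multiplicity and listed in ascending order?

Write f(t) = t⁵ + t⁴ + t + 1.
Roots in ℤ_3: f(0) = 1; f(1) = 1; f(2) = 0 → root.
Linear factors from roots: (t + 1).
Complete factorization: f(t) = (t + 1)·(t² + t + 2)·(t² + 2t + 2).
Factor degrees with multiplicity: 1 + 2 + 2 = 5.

1, 2, 2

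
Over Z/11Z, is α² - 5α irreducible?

Write g(α) = α² - 5α.
Check each element of Z/11Z for a root: g(0)=0, g(1)=7, g(2)=5, g(3)=5, g(4)=7, g(5)=0, g(6)=6, g(7)=3, g(8)=2, g(9)=3, g(10)=6.
g(0) = 0, so (α) divides g(α); g is reducible.

No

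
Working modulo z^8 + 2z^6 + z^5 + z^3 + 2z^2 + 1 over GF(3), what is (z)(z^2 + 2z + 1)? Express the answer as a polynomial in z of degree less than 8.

Multiply in GF(3)[z]: (z)·(z^2 + 2z + 1) = z^3 + 2z^2 + z.
Reduced: z^3 + 2z^2 + z.

z^3 + 2z^2 + z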